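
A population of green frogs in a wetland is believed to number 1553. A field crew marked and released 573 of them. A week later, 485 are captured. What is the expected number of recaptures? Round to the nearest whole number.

The marked fraction of the population is 573/1553, so in a sample of 485 expect C·(M/N) marked.
E[R] = 573 × 485 / 1553 = 277905 / 1553 ≈ 178.9 → 179

expected recaptures ≈ 179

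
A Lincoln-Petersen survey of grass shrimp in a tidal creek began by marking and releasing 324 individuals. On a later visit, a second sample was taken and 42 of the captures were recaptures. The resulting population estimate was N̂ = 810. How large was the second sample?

C = 105

From N = M·C/R: C = N·R / M = 810·42 / 324 = 34020 / 324 = 105.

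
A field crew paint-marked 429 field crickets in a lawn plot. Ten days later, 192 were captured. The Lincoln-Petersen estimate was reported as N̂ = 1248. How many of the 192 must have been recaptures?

From N = M·C/R: R = M·C / N = 429·192 / 1248 = 82368 / 1248 = 66.

R = 66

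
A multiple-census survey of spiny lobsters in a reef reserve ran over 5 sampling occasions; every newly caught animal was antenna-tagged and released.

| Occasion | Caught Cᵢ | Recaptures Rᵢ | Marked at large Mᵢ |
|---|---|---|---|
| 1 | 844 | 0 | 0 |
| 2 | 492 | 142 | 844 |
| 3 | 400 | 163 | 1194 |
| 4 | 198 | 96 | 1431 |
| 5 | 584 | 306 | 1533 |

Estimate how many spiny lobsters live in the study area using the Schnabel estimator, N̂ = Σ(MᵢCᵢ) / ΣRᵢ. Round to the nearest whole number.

N ≈ 2930

Σ MᵢCᵢ = 0·844 + 844·492 + 1194·400 + 1431·198 + 1533·584 = 0 + 415248 + 477600 + 283338 + 895272 = 2071458
Σ Rᵢ = 0 + 142 + 163 + 96 + 306 = 707
N̂ = 2071458 / 707 ≈ 2929.9 → 2930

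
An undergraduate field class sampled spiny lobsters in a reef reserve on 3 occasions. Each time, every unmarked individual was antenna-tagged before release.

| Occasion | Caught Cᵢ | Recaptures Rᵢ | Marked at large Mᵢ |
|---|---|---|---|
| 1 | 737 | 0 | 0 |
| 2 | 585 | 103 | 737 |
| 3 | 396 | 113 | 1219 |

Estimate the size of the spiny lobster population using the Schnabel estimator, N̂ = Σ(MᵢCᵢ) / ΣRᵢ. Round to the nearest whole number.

Σ MᵢCᵢ = 0·737 + 737·585 + 1219·396 = 0 + 431145 + 482724 = 913869
Σ Rᵢ = 0 + 103 + 113 = 216
N̂ = 913869 / 216 ≈ 4230.9 → 4231

N ≈ 4231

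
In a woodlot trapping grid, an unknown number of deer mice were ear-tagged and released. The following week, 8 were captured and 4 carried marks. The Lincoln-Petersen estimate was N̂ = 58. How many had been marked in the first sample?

From N = M·C/R: M = N·R / C = 58·4 / 8 = 232 / 8 = 29.

M = 29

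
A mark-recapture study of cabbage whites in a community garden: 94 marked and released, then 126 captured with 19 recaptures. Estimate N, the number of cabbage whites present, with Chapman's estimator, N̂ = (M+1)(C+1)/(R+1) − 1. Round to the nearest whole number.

N̂ = (94+1)(126+1)/(19+1) − 1 = 95·127/20 − 1
= 12065/20 − 1 ≈ 603.2 − 1 ≈ 602.2 → 602

N ≈ 602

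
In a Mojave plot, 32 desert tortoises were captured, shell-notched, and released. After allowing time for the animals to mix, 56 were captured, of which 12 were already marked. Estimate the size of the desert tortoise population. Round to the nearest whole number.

N = (32 × 56) / 12 = 1792 / 12 ≈ 149.3 → 149

N ≈ 149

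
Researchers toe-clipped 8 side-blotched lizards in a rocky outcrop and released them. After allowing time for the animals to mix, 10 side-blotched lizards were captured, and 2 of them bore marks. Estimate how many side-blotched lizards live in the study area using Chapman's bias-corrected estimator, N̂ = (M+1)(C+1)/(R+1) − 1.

N = 32

N̂ = (8+1)(10+1)/(2+1) − 1 = 9·11/3 − 1
= 99/3 − 1 = 33 − 1 = 32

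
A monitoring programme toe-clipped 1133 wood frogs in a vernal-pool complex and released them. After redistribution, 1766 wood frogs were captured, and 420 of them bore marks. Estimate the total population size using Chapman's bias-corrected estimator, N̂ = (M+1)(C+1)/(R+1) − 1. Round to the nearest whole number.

N̂ = (1133+1)(1766+1)/(420+1) − 1 = 1134·1767/421 − 1
= 2003778/421 − 1 ≈ 4759.6 − 1 ≈ 4758.6 → 4759

N ≈ 4759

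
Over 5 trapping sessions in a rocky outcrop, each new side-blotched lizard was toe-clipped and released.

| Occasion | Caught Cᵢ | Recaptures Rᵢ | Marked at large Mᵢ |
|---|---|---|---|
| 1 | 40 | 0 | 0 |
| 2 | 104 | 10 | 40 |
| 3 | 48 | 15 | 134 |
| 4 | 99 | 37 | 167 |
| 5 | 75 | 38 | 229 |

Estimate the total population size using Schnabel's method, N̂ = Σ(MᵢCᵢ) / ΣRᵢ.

N = 443

Σ MᵢCᵢ = 0·40 + 40·104 + 134·48 + 167·99 + 229·75 = 0 + 4160 + 6432 + 16533 + 17175 = 44300
Σ Rᵢ = 0 + 10 + 15 + 37 + 38 = 100
N̂ = 44300 / 100 = 443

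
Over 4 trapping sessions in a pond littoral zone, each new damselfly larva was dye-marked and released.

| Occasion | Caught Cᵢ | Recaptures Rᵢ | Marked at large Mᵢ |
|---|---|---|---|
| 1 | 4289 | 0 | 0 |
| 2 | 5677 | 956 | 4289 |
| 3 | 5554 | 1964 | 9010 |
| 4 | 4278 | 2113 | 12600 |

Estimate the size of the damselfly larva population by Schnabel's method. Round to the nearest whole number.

Σ MᵢCᵢ = 0·4289 + 4289·5677 + 9010·5554 + 12600·4278 = 0 + 24348653 + 50041540 + 53902800 = 128292993
Σ Rᵢ = 0 + 956 + 1964 + 2113 = 5033
N̂ = 128292993 / 5033 ≈ 25490.4 → 25490

N ≈ 25,490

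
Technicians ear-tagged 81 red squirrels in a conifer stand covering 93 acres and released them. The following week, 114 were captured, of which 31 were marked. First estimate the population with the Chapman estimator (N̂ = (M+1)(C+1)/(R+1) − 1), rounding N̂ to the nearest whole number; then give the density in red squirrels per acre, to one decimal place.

density ≈ 3.2 red squirrels per acre

N̂ = 82·115/32 − 1 = 9430/32 − 1 ≈ 293.7 → 294
Density = N̂ / area = 294 / 93 ≈ 3.16 → 3.2 per acre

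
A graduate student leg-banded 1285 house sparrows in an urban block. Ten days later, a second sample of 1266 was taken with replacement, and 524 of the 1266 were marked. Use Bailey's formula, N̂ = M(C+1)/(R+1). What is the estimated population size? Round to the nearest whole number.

N ≈ 3101

N̂ = 1285·(1266+1)/(524+1) = 1285·1267/525 = 1628095/525 ≈ 3101.1 → 3101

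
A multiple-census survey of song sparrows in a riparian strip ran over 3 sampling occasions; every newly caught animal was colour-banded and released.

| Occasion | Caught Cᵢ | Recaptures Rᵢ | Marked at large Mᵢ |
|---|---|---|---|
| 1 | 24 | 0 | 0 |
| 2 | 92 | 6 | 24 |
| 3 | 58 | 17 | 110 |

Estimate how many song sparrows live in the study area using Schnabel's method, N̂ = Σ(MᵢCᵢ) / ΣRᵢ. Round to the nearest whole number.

Σ MᵢCᵢ = 0·24 + 24·92 + 110·58 = 0 + 2208 + 6380 = 8588
Σ Rᵢ = 0 + 6 + 17 = 23
N̂ = 8588 / 23 ≈ 373.4 → 373

N ≈ 373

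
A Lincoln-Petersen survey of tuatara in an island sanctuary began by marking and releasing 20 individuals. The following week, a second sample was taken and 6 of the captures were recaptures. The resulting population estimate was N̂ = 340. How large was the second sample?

From N = M·C/R: C = N·R / M = 340·6 / 20 = 2040 / 20 = 102.

C = 102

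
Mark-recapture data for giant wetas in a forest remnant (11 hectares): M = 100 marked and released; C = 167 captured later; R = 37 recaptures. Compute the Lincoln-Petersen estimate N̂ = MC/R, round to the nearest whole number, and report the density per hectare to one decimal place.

density ≈ 41.0 giant wetas per hectare

N̂ = 100·167/37 = 16700/37 ≈ 451.4 → 451
Density = N̂ / area = 451 / 11 = 41.0 per hectare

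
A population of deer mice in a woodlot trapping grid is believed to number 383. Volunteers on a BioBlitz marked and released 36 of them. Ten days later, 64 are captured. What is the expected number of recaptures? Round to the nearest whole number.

expected recaptures ≈ 6

The marked fraction of the population is 36/383, so in a sample of 64 expect C·(M/N) marked.
E[R] = 36 × 64 / 383 = 2304 / 383 ≈ 6.0 → 6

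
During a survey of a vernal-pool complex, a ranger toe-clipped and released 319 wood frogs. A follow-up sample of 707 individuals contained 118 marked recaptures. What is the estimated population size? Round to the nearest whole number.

N ≈ 1911

The marked fraction in the recapture sample should equal the marked fraction in the population: 118/707 = 319/N.
N = (319 × 707) / 118 = 225533 / 118 ≈ 1911.3 → 1911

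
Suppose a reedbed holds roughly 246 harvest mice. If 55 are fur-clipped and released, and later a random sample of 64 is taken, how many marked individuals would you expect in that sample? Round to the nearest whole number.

expected recaptures ≈ 14

The marked fraction of the population is 55/246, so in a sample of 64 expect C·(M/N) marked.
E[R] = 55 × 64 / 246 = 3520 / 246 ≈ 14.3 → 14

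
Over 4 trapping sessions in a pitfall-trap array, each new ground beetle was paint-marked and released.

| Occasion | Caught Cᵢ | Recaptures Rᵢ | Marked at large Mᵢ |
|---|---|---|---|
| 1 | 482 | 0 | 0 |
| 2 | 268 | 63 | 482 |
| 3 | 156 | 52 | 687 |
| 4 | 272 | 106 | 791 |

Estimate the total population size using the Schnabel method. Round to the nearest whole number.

N ≈ 2043

Σ MᵢCᵢ = 0·482 + 482·268 + 687·156 + 791·272 = 0 + 129176 + 107172 + 215152 = 451500
Σ Rᵢ = 0 + 63 + 52 + 106 = 221
N̂ = 451500 / 221 ≈ 2043.0 → 2043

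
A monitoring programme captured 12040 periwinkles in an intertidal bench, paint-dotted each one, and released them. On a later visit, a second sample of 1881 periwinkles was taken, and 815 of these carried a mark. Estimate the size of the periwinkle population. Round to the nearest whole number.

Lincoln-Petersen assumes M/N = R/C, so N = M·C / R.
N = (12040 × 1881) / 815 = 22647240 / 815 ≈ 27788.0 → 27788

N ≈ 27,788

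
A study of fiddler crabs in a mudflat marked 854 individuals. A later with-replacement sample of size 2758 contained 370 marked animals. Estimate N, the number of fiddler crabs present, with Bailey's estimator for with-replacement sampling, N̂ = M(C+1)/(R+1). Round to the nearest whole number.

N ≈ 6351

N̂ = 854·(2758+1)/(370+1) = 854·2759/371 = 2356186/371 ≈ 6350.9 → 6351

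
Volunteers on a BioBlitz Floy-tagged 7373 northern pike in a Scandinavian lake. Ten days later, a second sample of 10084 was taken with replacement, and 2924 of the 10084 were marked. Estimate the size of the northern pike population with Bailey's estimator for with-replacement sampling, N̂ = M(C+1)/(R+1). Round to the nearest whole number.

N̂ = 7373·(10084+1)/(2924+1) = 7373·10085/2925 = 74356705/2925 ≈ 25421.1 → 25421

N ≈ 25,421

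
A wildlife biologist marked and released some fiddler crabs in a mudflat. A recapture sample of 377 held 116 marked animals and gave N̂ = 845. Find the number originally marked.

From N = M·C/R: M = N·R / C = 845·116 / 377 = 98020 / 377 = 260.

M = 260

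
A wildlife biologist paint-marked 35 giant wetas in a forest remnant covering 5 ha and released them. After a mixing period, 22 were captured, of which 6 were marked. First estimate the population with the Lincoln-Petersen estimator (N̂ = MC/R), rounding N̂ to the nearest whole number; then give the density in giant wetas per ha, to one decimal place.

density ≈ 25.6 giant wetas per ha

N̂ = 35·22/6 = 770/6 ≈ 128.3 → 128
Density = N̂ / area = 128 / 5 ≈ 25.60 → 25.6 per ha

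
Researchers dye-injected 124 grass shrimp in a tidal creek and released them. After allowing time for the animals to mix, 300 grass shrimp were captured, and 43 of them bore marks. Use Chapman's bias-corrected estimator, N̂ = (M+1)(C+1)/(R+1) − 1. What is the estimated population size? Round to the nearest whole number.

N ≈ 854

N̂ = (124+1)(300+1)/(43+1) − 1 = 125·301/44 − 1
= 37625/44 − 1 ≈ 855.1 − 1 ≈ 854.1 → 854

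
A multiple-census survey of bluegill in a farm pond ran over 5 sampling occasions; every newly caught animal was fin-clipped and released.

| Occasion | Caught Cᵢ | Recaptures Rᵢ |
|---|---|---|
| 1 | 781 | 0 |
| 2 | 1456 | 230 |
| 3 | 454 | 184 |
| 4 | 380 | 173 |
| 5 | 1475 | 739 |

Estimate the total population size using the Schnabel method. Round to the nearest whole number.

Marked at large before each occasion: Mᵢ = Σⱼ<ᵢ (Cⱼ − Rⱼ) → M1=0, M2=781, M3=2007, M4=2277, M5=2484
Σ MᵢCᵢ = 0·781 + 781·1456 + 2007·454 + 2277·380 + 2484·1475 = 0 + 1137136 + 911178 + 865260 + 3663900 = 6577474
Σ Rᵢ = 0 + 230 + 184 + 173 + 739 = 1326
N̂ = 6577474 / 1326 ≈ 4960.4 → 4960

N ≈ 4960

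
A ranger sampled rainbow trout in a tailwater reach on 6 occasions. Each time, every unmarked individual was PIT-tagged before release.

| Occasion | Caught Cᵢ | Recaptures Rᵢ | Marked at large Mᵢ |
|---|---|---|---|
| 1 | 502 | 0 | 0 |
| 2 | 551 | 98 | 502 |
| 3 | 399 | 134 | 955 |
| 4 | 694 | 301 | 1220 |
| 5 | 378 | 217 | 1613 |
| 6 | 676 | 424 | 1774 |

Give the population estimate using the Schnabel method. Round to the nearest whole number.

N ≈ 2822

Σ MᵢCᵢ = 0·502 + 502·551 + 955·399 + 1220·694 + 1613·378 + 1774·676 = 0 + 276602 + 381045 + 846680 + 609714 + 1199224 = 3313265
Σ Rᵢ = 0 + 98 + 134 + 301 + 217 + 424 = 1174
N̂ = 3313265 / 1174 ≈ 2822.2 → 2822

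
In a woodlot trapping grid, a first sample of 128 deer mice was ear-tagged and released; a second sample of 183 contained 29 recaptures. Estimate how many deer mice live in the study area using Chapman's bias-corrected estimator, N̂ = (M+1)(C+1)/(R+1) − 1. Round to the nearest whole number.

N̂ = (128+1)(183+1)/(29+1) − 1 = 129·184/30 − 1
= 23736/30 − 1 ≈ 791.2 − 1 ≈ 790.2 → 790

N ≈ 790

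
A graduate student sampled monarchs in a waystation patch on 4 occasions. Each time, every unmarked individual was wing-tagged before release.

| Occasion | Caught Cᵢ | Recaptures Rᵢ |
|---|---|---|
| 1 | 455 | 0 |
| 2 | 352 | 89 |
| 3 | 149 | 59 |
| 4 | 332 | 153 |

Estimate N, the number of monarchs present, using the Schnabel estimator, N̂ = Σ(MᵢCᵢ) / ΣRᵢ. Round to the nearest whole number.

N ≈ 1779

Marked at large before each occasion: Mᵢ = Σⱼ<ᵢ (Cⱼ − Rⱼ) → M1=0, M2=455, M3=718, M4=808
Σ MᵢCᵢ = 0·455 + 455·352 + 718·149 + 808·332 = 0 + 160160 + 106982 + 268256 = 535398
Σ Rᵢ = 0 + 89 + 59 + 153 = 301
N̂ = 535398 / 301 ≈ 1778.7 → 1779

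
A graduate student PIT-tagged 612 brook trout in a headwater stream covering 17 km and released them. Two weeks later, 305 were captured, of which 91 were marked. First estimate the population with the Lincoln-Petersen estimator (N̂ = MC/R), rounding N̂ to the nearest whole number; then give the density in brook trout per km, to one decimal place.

density ≈ 120.6 brook trout per km

N̂ = 612·305/91 = 186660/91 ≈ 2051.2 → 2051
Density = N̂ / area = 2051 / 17 ≈ 120.647 → 120.6 per km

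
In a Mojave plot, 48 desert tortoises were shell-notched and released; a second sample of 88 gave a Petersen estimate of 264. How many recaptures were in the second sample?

From N = M·C/R: R = M·C / N = 48·88 / 264 = 4224 / 264 = 16.

R = 16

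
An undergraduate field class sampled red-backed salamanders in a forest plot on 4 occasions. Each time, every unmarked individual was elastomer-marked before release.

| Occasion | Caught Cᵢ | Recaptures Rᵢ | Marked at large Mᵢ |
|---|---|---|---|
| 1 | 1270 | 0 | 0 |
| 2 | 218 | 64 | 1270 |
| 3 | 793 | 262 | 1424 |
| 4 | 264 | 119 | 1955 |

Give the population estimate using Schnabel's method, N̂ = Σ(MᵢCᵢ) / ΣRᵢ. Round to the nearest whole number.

N ≈ 4320

Σ MᵢCᵢ = 0·1270 + 1270·218 + 1424·793 + 1955·264 = 0 + 276860 + 1129232 + 516120 = 1922212
Σ Rᵢ = 0 + 64 + 262 + 119 = 445
N̂ = 1922212 / 445 ≈ 4319.6 → 4320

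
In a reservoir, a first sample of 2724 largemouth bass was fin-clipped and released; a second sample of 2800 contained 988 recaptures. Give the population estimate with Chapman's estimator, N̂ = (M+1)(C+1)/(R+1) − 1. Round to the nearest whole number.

N ≈ 7717

N̂ = (2724+1)(2800+1)/(988+1) − 1 = 2725·2801/989 − 1
= 7632725/989 − 1 ≈ 7717.6 − 1 ≈ 7716.6 → 7717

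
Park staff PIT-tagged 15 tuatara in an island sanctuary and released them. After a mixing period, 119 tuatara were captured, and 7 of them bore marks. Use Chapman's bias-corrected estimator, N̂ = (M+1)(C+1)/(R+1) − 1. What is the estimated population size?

N̂ = (15+1)(119+1)/(7+1) − 1 = 16·120/8 − 1
= 1920/8 − 1 = 240 − 1 = 239

N = 239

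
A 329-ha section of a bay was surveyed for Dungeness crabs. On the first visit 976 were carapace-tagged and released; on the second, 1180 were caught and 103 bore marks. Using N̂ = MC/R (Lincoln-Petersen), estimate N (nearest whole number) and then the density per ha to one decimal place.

density ≈ 34.0 Dungeness crabs per ha

N̂ = 976·1180/103 = 1151680/103 ≈ 11181.4 → 11181
Density = N̂ / area = 11181 / 329 ≈ 33.98 → 34.0 per ha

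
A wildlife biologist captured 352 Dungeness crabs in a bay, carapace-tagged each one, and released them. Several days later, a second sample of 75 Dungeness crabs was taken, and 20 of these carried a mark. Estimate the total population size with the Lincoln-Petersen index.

N = 1320

If marked individuals mix randomly, R/C ≈ M/N, giving N ≈ M·C/R.
N = (352 × 75) / 20 = 26400 / 20 = 1320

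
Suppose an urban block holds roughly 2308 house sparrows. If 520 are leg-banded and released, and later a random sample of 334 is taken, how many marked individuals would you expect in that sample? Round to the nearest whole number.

Expected recaptures E[R] = M·C / N.
E[R] = 520 × 334 / 2308 = 173680 / 2308 ≈ 75.3 → 75

expected recaptures ≈ 75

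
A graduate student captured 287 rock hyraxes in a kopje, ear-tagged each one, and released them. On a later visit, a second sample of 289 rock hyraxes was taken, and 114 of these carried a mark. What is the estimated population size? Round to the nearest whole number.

If marked individuals mix randomly, R/C ≈ M/N, giving N ≈ M·C/R.
N = (287 × 289) / 114 = 82943 / 114 ≈ 727.6 → 728

N ≈ 728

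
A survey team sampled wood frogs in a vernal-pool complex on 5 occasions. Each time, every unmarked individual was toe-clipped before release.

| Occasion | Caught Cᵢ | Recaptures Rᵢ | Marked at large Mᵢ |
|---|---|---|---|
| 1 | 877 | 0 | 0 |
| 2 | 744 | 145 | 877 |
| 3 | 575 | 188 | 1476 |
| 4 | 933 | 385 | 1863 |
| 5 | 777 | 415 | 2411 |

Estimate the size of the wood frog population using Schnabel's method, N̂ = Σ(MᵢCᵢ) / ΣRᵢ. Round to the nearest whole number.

N ≈ 4513

Σ MᵢCᵢ = 0·877 + 877·744 + 1476·575 + 1863·933 + 2411·777 = 0 + 652488 + 848700 + 1738179 + 1873347 = 5112714
Σ Rᵢ = 0 + 145 + 188 + 385 + 415 = 1133
N̂ = 5112714 / 1133 ≈ 4512.5 → 4513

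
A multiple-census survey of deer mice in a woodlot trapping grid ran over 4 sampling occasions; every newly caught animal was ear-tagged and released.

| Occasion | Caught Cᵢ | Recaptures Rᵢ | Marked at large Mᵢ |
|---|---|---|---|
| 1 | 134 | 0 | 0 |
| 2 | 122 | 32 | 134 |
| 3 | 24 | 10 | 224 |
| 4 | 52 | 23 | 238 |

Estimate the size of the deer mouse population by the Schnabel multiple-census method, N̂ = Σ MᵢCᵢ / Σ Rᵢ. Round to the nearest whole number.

N ≈ 525

Σ MᵢCᵢ = 0·134 + 134·122 + 224·24 + 238·52 = 0 + 16348 + 5376 + 12376 = 34100
Σ Rᵢ = 0 + 32 + 10 + 23 = 65
N̂ = 34100 / 65 ≈ 524.6 → 525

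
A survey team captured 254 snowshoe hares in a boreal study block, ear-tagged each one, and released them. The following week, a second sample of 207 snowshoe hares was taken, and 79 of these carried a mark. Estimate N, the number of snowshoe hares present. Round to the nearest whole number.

N ≈ 666

N = (254 × 207) / 79 = 52578 / 79 ≈ 665.5 → 666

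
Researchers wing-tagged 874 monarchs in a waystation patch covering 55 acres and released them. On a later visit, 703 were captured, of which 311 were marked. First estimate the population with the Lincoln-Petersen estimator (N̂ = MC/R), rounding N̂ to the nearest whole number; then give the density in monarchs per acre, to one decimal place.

N̂ = 874·703/311 = 614422/311 ≈ 1975.6 → 1976
Density = N̂ / area = 1976 / 55 ≈ 35.93 → 35.9 per acre

density ≈ 35.9 monarchs per acre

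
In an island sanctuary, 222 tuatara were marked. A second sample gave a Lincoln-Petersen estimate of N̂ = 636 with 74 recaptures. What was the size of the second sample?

C = 212

From N = M·C/R: C = N·R / M = 636·74 / 222 = 47064 / 222 = 212.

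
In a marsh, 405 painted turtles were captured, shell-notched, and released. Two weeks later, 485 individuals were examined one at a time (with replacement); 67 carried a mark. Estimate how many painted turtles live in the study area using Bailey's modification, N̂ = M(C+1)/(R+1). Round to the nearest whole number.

N ≈ 2895

N̂ = 405·(485+1)/(67+1) = 405·486/68 = 196830/68 ≈ 2894.6 → 2895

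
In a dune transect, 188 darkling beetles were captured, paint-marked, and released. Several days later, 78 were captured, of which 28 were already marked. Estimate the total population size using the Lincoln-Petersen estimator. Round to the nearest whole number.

N ≈ 524

N = (188 × 78) / 28 = 14664 / 28 ≈ 523.7 → 524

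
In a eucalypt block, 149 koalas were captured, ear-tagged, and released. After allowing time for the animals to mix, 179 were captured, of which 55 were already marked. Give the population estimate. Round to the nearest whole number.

Lincoln-Petersen assumes M/N = R/C, so N = M·C / R.
N = (149 × 179) / 55 = 26671 / 55 ≈ 484.9 → 485

N ≈ 485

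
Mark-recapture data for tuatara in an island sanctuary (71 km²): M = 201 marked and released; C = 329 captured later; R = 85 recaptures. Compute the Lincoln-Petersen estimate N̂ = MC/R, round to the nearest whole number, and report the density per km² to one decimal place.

N̂ = 201·329/85 = 66129/85 ≈ 778.0 → 778
Density = N̂ / area = 778 / 71 ≈ 10.96 → 11.0 per km²

density ≈ 11.0 tuatara per km²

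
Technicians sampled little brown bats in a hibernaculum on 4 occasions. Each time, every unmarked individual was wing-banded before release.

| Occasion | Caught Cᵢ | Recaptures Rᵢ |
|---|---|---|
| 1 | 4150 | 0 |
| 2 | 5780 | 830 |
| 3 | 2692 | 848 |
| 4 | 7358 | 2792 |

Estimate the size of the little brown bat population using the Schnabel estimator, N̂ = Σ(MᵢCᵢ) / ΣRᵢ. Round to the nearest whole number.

N ≈ 28,861

Marked at large before each occasion: Mᵢ = Σⱼ<ᵢ (Cⱼ − Rⱼ) → M1=0, M2=4150, M3=9100, M4=10944
Σ MᵢCᵢ = 0·4150 + 4150·5780 + 9100·2692 + 10944·7358 = 0 + 23987000 + 24497200 + 80525952 = 129010152
Σ Rᵢ = 0 + 830 + 848 + 2792 = 4470
N̂ = 129010152 / 4470 ≈ 28861.3 → 28861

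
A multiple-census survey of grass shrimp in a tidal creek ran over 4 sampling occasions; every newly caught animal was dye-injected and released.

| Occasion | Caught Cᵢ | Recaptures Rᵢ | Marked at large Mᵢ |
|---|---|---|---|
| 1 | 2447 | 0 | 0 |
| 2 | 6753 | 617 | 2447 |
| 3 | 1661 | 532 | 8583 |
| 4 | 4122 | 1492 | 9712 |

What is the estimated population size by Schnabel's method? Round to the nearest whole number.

Σ MᵢCᵢ = 0·2447 + 2447·6753 + 8583·1661 + 9712·4122 = 0 + 16524591 + 14256363 + 40032864 = 70813818
Σ Rᵢ = 0 + 617 + 532 + 1492 = 2641
N̂ = 70813818 / 2641 ≈ 26813.3 → 26813

N ≈ 26,813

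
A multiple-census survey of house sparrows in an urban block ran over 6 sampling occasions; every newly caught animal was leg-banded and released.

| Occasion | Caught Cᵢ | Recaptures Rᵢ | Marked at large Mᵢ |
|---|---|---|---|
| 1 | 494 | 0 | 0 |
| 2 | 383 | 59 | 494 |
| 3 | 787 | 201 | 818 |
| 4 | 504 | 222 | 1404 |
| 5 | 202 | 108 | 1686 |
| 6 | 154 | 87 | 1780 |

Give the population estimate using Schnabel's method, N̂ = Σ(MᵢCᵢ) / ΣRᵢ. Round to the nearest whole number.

N ≈ 3184

Σ MᵢCᵢ = 0·494 + 494·383 + 818·787 + 1404·504 + 1686·202 + 1780·154 = 0 + 189202 + 643766 + 707616 + 340572 + 274120 = 2155276
Σ Rᵢ = 0 + 59 + 201 + 222 + 108 + 87 = 677
N̂ = 2155276 / 677 ≈ 3183.6 → 3184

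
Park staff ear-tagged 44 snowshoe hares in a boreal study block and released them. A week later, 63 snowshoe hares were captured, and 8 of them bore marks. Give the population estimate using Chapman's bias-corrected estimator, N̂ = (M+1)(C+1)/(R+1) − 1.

N̂ = (44+1)(63+1)/(8+1) − 1 = 45·64/9 − 1
= 2880/9 − 1 = 320 − 1 = 319

N = 319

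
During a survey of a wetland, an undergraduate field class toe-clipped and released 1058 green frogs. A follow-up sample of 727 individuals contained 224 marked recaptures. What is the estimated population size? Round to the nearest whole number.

Lincoln-Petersen assumes M/N = R/C, so N = M·C / R.
N = (1058 × 727) / 224 = 769166 / 224 ≈ 3433.8 → 3434

N ≈ 3434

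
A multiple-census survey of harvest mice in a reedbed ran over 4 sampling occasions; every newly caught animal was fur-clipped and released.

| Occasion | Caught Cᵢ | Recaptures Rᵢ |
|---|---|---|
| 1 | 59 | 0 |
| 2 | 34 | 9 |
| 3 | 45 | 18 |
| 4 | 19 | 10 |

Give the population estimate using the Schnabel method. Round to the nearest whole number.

N ≈ 213

Marked at large before each occasion: Mᵢ = Σⱼ<ᵢ (Cⱼ − Rⱼ) → M1=0, M2=59, M3=84, M4=111
Σ MᵢCᵢ = 0·59 + 59·34 + 84·45 + 111·19 = 0 + 2006 + 3780 + 2109 = 7895
Σ Rᵢ = 0 + 9 + 18 + 10 = 37
N̂ = 7895 / 37 ≈ 213.4 → 213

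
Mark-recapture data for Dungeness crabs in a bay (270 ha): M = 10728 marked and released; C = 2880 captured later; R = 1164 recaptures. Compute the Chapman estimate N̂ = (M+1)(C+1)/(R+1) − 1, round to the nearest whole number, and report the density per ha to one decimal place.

density ≈ 98.3 Dungeness crabs per ha

N̂ = 10729·2881/1165 − 1 = 30910249/1165 − 1 ≈ 26531.4 → 26531
Density = N̂ / area = 26531 / 270 ≈ 98.26 → 98.3 per ha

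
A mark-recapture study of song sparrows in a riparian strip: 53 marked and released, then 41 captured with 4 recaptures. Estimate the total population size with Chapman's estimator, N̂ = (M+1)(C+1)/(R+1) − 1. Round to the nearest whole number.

N ≈ 453

N̂ = (53+1)(41+1)/(4+1) − 1 = 54·42/5 − 1
= 2268/5 − 1 ≈ 453.6 − 1 ≈ 452.6 → 453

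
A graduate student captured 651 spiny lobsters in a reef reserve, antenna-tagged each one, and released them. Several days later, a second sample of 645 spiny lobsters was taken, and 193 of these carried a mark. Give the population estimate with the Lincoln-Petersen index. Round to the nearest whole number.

Lincoln-Petersen assumes M/N = R/C, so N = M·C / R.
N = (651 × 645) / 193 = 419895 / 193 ≈ 2175.6 → 2176

N ≈ 2176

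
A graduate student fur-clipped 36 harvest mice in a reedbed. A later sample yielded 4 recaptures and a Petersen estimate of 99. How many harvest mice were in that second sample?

From N = M·C/R: C = N·R / M = 99·4 / 36 = 396 / 36 = 11.

C = 11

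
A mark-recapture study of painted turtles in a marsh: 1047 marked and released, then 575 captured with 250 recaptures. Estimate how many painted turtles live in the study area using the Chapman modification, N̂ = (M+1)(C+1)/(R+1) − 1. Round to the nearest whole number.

N̂ = (1047+1)(575+1)/(250+1) − 1 = 1048·576/251 − 1
= 603648/251 − 1 ≈ 2405.0 − 1 ≈ 2404.0 → 2404

N ≈ 2404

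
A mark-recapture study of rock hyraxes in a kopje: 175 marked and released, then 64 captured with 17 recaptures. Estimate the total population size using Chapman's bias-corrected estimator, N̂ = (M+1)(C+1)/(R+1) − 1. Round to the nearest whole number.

N̂ = (175+1)(64+1)/(17+1) − 1 = 176·65/18 − 1
= 11440/18 − 1 ≈ 635.6 − 1 ≈ 634.6 → 635

N ≈ 635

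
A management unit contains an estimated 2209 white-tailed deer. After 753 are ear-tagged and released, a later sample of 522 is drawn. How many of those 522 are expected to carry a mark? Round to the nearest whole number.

expected recaptures ≈ 178

Expected recaptures E[R] = M·C / N.
E[R] = 753 × 522 / 2209 = 393066 / 2209 ≈ 177.9 → 178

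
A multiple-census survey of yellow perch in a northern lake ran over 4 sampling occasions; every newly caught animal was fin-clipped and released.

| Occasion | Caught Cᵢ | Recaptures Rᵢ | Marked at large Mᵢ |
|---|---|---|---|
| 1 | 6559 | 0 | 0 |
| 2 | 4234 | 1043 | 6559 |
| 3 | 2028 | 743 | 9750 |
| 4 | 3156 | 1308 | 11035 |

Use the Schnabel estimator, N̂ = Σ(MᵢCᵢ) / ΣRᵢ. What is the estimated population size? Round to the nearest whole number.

N ≈ 26,623

Σ MᵢCᵢ = 0·6559 + 6559·4234 + 9750·2028 + 11035·3156 = 0 + 27770806 + 19773000 + 34826460 = 82370266
Σ Rᵢ = 0 + 1043 + 743 + 1308 = 3094
N̂ = 82370266 / 3094 ≈ 26622.6 → 26623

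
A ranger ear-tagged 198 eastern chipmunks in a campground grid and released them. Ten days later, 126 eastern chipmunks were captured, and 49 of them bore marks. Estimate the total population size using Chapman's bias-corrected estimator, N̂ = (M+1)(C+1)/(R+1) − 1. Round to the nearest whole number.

N ≈ 504

N̂ = (198+1)(126+1)/(49+1) − 1 = 199·127/50 − 1
= 25273/50 − 1 ≈ 505.46 − 1 ≈ 504.46 → 504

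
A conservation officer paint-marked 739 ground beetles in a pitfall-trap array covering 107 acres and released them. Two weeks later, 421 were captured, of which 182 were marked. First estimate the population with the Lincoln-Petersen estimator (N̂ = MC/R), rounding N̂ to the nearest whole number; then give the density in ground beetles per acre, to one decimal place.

density ≈ 16.0 ground beetles per acre

N̂ = 739·421/182 = 311119/182 ≈ 1709.4 → 1709
Density = N̂ / area = 1709 / 107 ≈ 15.97 → 16.0 per acre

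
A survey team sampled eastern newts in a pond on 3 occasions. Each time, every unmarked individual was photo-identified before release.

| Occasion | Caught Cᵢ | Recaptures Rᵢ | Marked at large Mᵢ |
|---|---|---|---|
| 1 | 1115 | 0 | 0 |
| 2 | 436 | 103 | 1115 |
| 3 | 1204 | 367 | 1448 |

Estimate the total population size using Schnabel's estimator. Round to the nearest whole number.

Σ MᵢCᵢ = 0·1115 + 1115·436 + 1448·1204 = 0 + 486140 + 1743392 = 2229532
Σ Rᵢ = 0 + 103 + 367 = 470
N̂ = 2229532 / 470 ≈ 4743.7 → 4744

N ≈ 4744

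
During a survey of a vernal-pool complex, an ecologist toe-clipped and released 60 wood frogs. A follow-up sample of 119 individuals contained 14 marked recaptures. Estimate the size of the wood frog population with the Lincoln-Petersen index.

N = 510

N = (60 × 119) / 14 = 7140 / 14 = 510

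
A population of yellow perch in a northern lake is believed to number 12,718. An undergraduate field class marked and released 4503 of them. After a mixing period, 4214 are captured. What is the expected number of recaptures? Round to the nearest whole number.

expected recaptures ≈ 1492

The marked fraction of the population is 4503/12718, so in a sample of 4214 expect C·(M/N) marked.
E[R] = 4503 × 4214 / 12718 = 18975642 / 12718 ≈ 1492.0 → 1492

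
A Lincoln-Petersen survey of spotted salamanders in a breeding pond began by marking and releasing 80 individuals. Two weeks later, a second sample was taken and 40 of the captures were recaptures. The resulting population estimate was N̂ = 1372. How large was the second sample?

C = 686

From N = M·C/R: C = N·R / M = 1372·40 / 80 = 54880 / 80 = 686.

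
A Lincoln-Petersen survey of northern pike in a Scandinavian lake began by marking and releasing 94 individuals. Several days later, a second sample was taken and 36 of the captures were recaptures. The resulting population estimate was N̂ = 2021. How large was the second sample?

C = 774

From N = M·C/R: C = N·R / M = 2021·36 / 94 = 72756 / 94 = 774.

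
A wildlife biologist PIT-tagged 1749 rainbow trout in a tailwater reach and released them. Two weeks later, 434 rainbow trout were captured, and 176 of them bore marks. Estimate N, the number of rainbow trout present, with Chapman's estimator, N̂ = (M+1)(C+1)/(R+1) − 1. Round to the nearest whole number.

N̂ = (1749+1)(434+1)/(176+1) − 1 = 1750·435/177 − 1
= 761250/177 − 1 ≈ 4300.8 − 1 ≈ 4299.8 → 4300

N ≈ 4300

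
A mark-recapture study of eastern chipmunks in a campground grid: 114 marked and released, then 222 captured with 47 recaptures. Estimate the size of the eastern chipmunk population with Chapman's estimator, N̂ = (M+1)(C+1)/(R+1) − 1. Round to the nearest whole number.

N ≈ 533

N̂ = (114+1)(222+1)/(47+1) − 1 = 115·223/48 − 1
= 25645/48 − 1 ≈ 534.3 − 1 ≈ 533.3 → 533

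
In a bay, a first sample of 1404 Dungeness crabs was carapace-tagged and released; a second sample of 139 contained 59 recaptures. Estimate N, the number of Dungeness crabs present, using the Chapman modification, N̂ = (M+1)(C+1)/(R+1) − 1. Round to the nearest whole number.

N̂ = (1404+1)(139+1)/(59+1) − 1 = 1405·140/60 − 1
= 196700/60 − 1 ≈ 3278.3 − 1 ≈ 3277.3 → 3277

N ≈ 3277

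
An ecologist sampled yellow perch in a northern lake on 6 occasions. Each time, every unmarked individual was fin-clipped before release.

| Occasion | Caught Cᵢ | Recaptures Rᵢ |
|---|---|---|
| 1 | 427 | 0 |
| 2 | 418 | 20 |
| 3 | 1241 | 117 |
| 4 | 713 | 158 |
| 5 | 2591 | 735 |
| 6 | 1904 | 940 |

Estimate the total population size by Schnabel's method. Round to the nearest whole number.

Marked at large before each occasion: Mᵢ = Σⱼ<ᵢ (Cⱼ − Rⱼ) → M1=0, M2=427, M3=825, M4=1949, M5=2504, M6=4360
Σ MᵢCᵢ = 0·427 + 427·418 + 825·1241 + 1949·713 + 2504·2591 + 4360·1904 = 0 + 178486 + 1023825 + 1389637 + 6487864 + 8301440 = 17381252
Σ Rᵢ = 0 + 20 + 117 + 158 + 735 + 940 = 1970
N̂ = 17381252 / 1970 ≈ 8823.0 → 8823

N ≈ 8823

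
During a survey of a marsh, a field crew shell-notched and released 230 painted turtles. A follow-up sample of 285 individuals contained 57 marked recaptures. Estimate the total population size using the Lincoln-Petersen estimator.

Lincoln-Petersen assumes M/N = R/C, so N = M·C / R.
N = (230 × 285) / 57 = 65550 / 57 = 1150

N = 1150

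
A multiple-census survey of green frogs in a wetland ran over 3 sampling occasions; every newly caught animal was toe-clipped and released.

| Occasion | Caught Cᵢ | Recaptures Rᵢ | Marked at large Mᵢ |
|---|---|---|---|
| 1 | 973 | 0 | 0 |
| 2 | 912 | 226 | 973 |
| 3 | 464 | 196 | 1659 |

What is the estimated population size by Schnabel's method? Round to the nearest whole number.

N ≈ 3927

Σ MᵢCᵢ = 0·973 + 973·912 + 1659·464 = 0 + 887376 + 769776 = 1657152
Σ Rᵢ = 0 + 226 + 196 = 422
N̂ = 1657152 / 422 ≈ 3926.9 → 3927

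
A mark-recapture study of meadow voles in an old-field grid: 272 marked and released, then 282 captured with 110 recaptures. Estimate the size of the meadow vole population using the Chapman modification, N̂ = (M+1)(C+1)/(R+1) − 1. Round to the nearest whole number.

N̂ = (272+1)(282+1)/(110+1) − 1 = 273·283/111 − 1
= 77259/111 − 1 ≈ 696.0 − 1 ≈ 695.0 → 695

N ≈ 695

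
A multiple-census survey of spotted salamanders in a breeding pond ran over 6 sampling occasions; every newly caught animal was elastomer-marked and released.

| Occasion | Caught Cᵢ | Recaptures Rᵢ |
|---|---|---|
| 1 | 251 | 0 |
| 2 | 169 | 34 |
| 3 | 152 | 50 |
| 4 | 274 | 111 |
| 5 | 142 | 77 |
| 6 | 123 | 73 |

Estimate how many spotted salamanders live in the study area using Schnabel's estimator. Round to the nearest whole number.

N ≈ 1204

Marked at large before each occasion: Mᵢ = Σⱼ<ᵢ (Cⱼ − Rⱼ) → M1=0, M2=251, M3=386, M4=488, M5=651, M6=716
Σ MᵢCᵢ = 0·251 + 251·169 + 386·152 + 488·274 + 651·142 + 716·123 = 0 + 42419 + 58672 + 133712 + 92442 + 88068 = 415313
Σ Rᵢ = 0 + 34 + 50 + 111 + 77 + 73 = 345
N̂ = 415313 / 345 ≈ 1203.8 → 1204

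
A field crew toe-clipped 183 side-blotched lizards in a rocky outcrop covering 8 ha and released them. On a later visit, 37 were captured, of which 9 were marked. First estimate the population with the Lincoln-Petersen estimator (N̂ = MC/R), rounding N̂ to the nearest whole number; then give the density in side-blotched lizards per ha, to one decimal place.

density ≈ 94.0 side-blotched lizards per ha

N̂ = 183·37/9 = 6771/9 ≈ 752.3 → 752
Density = N̂ / area = 752 / 8 = 94.0 per ha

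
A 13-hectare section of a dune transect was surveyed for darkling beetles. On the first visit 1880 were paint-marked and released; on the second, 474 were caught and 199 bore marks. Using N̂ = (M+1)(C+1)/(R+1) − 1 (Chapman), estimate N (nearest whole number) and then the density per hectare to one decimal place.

N̂ = 1881·475/200 − 1 = 893475/200 − 1 ≈ 4466.4 → 4466
Density = N̂ / area = 4466 / 13 ≈ 343.54 → 343.5 per hectare

density ≈ 343.5 darkling beetles per hectare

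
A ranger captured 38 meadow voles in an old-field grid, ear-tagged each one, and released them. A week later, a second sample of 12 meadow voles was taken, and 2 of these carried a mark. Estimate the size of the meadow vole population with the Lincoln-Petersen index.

N = 228

N = (38 × 12) / 2 = 456 / 2 = 228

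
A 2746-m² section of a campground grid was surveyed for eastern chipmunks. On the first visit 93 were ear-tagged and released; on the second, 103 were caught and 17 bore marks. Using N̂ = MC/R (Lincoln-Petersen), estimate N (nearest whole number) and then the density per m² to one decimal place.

density ≈ 0.2 eastern chipmunks per m²

N̂ = 93·103/17 = 9579/17 ≈ 563.47 → 563
Density = N̂ / area = 563 / 2746 ≈ 0.21 → 0.2 per m²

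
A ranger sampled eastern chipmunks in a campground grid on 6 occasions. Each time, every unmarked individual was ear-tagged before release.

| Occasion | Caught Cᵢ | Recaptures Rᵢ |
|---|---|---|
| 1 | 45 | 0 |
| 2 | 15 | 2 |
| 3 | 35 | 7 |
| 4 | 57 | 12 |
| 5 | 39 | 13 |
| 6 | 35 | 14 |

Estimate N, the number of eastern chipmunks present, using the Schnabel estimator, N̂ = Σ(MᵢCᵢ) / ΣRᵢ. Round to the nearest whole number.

Marked at large before each occasion: Mᵢ = Σⱼ<ᵢ (Cⱼ − Rⱼ) → M1=0, M2=45, M3=58, M4=86, M5=131, M6=157
Σ MᵢCᵢ = 0·45 + 45·15 + 58·35 + 86·57 + 131·39 + 157·35 = 0 + 675 + 2030 + 4902 + 5109 + 5495 = 18211
Σ Rᵢ = 0 + 2 + 7 + 12 + 13 + 14 = 48
N̂ = 18211 / 48 ≈ 379.4 → 379

N ≈ 379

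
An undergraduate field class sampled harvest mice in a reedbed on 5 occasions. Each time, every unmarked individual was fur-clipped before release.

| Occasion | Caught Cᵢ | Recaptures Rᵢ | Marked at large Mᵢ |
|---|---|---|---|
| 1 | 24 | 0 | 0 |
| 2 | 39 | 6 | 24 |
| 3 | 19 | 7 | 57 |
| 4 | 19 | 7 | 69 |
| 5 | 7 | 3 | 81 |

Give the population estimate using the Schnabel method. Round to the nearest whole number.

N ≈ 169

Σ MᵢCᵢ = 0·24 + 24·39 + 57·19 + 69·19 + 81·7 = 0 + 936 + 1083 + 1311 + 567 = 3897
Σ Rᵢ = 0 + 6 + 7 + 7 + 3 = 23
N̂ = 3897 / 23 ≈ 169.4 → 169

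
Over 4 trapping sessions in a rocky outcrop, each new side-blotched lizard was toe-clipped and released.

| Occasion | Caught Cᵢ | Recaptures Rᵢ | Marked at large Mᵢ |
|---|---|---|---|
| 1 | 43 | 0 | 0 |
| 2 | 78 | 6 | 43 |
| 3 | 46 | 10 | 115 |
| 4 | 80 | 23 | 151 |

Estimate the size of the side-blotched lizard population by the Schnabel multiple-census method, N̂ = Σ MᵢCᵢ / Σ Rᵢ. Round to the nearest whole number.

N ≈ 531

Σ MᵢCᵢ = 0·43 + 43·78 + 115·46 + 151·80 = 0 + 3354 + 5290 + 12080 = 20724
Σ Rᵢ = 0 + 6 + 10 + 23 = 39
N̂ = 20724 / 39 ≈ 531.4 → 531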